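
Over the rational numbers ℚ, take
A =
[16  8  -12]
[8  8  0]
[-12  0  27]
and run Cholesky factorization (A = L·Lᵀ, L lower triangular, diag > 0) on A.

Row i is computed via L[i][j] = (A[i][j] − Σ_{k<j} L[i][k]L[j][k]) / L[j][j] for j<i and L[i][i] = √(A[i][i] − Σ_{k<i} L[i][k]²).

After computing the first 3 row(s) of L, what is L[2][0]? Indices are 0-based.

Step 1: L[0][0] = √(16) = 4.
  L[1][0] = (8) / L[0][0] = 2.
Step 2: L[1][1] = √(4) = 2.
  L[2][0] = (-12) / L[0][0] = -3.
  L[2][1] = (6) / L[1][1] = 3.
Step 3: L[2][2] = √(9) = 3.

L[2][0] = -3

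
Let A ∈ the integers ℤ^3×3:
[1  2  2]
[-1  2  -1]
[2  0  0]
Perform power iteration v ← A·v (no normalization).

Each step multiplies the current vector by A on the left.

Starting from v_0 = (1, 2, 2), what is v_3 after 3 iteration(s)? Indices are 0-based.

v_0 = (1, 2, 2).
v_1 = A·v_0 = (9, 1, 2).
v_2 = A·v_1 = (15, -9, 18).
v_3 = A·v_2 = (33, -51, 30).

v_3 = (33, -51, 30)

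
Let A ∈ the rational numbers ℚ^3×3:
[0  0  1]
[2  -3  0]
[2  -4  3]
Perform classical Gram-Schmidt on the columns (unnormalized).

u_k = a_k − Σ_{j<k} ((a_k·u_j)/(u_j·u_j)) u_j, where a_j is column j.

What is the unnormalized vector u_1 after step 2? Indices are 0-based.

Step 1: u_0 = a_0 = (0, 2, 2).
Step 2: u_1 = a_1 − (-7/4)·u_0 = (0, 1/2, -1/2).

u_1 = (0, 1/2, -1/2)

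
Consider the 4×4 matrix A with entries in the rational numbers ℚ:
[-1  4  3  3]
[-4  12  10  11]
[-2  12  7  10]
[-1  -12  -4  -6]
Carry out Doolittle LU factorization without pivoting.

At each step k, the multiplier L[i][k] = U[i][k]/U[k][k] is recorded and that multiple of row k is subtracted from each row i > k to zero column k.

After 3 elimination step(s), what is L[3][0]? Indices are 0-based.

L[3][0] = 1

Step 1: pivot at (0,0) is -1.
  row1 ← row1 − (4)·row0  ⇒  L[1][0]=4, U row1=(0, -4, -2, -1)
  row2 ← row2 − (2)·row0  ⇒  L[2][0]=2, U row2=(0, 4, 1, 4)
  row3 ← row3 − (1)·row0  ⇒  L[3][0]=1, U row3=(0, -16, -7, -9)
Step 2: pivot at (1,1) is -4.
  row2 ← row2 − (-1)·row1  ⇒  L[2][1]=-1, U row2=(0, 0, -1, 3)
  row3 ← row3 − (4)·row1  ⇒  L[3][1]=4, U row3=(0, 0, 1, -5)
Step 3: pivot at (2,2) is -1.
  row3 ← row3 − (-1)·row2  ⇒  L[3][2]=-1, U row3=(0, 0, 0, -2)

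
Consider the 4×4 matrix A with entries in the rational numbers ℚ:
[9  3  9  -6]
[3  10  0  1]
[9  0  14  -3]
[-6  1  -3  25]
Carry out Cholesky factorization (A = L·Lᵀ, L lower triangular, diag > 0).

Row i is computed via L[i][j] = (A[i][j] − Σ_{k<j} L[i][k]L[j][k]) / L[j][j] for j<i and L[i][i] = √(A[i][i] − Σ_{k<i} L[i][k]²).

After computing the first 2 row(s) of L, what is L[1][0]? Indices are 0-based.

L[1][0] = 1

Step 1: L[0][0] = √(9) = 3.
  L[1][0] = (3) / L[0][0] = 1.
Step 2: L[1][1] = √(9) = 3.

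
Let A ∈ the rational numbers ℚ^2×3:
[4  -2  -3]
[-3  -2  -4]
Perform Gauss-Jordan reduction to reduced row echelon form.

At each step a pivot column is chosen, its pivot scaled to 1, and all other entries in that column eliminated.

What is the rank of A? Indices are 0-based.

step 1: normalize row 0 (÷4) = (1, -1/2, -3/4)
  row 1: subtract -3×row0 = (0, -7/2, -25/4)
step 2: normalize row 1 (÷-7/2) = (0, 1, 25/14)
  row 0: subtract -1/2×row1 = (1, 0, 1/7)

rank = 2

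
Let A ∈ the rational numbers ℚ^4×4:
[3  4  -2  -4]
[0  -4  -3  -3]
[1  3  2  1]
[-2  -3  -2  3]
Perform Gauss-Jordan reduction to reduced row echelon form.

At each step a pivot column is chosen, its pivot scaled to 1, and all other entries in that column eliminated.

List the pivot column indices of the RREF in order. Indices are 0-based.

pivot(0,0)=3: scale R0 → (1, 4/3, -2/3, -4/3)
  clear (2,0): R2 −= (1)R0 → (0, 5/3, 8/3, 7/3)
  clear (3,0): R3 −= (-2)R0 → (0, -1/3, -10/3, 1/3)
pivot(1,1)=-4: scale R1 → (0, 1, 3/4, 3/4)
  clear (0,1): R0 −= (4/3)R1 → (1, 0, -5/3, -7/3)
  clear (2,1): R2 −= (5/3)R1 → (0, 0, 17/12, 13/12)
  clear (3,1): R3 −= (-1/3)R1 → (0, 0, -37/12, 7/12)
pivot(2,2)=17/12: scale R2 → (0, 0, 1, 13/17)
  clear (0,2): R0 −= (-5/3)R2 → (1, 0, 0, -18/17)
  clear (1,2): R1 −= (3/4)R2 → (0, 1, 0, 3/17)
  clear (3,2): R3 −= (-37/12)R2 → (0, 0, 0, 50/17)
pivot(3,3)=50/17: scale R3 → (0, 0, 0, 1)
  clear (0,3): R0 −= (-18/17)R3 → (1, 0, 0, 0)
  clear (1,3): R1 −= (3/17)R3 → (0, 1, 0, 0)
  clear (2,3): R2 −= (13/17)R3 → (0, 0, 1, 0)

pivot columns: 0, 1, 2, 3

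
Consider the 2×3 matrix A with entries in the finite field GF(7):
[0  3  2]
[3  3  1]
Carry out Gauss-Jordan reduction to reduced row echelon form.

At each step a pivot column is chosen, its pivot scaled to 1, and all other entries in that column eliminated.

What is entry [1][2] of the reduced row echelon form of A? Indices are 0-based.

step 1: exchange rows 0,1
step 1: normalize row 0 (÷3) = (1, 1, 5)
step 2: normalize row 1 (÷3) = (0, 1, 3)
  row 0: subtract 1×row1 = (1, 0, 2)

M[1][2] = 3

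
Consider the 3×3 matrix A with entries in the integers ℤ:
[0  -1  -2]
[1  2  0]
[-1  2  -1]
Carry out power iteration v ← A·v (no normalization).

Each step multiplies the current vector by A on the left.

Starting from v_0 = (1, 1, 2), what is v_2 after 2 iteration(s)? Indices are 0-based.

v_2 = (-1, 1, 12)

v_0 = (1, 1, 2).
v_1 = A·v_0 = (-5, 3, -1).
v_2 = A·v_1 = (-1, 1, 12).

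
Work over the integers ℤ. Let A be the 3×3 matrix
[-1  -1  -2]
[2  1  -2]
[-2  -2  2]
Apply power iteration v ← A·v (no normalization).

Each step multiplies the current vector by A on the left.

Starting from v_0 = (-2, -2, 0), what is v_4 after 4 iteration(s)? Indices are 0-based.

v_4 = (-98, -298, 380)

v_0 = (-2, -2, 0).
v_1 = A·v_0 = (4, -6, 8).
v_2 = A·v_1 = (-14, -14, 20).
v_3 = A·v_2 = (-12, -82, 96).
v_4 = A·v_3 = (-98, -298, 380).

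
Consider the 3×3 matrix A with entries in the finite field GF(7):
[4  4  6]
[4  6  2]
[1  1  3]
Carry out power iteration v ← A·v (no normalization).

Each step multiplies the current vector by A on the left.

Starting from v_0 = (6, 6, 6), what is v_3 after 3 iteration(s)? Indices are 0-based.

v_0 = (6, 6, 6).
v_1 = A·v_0 = (0, 2, 2).
v_2 = A·v_1 = (6, 2, 1).
v_3 = A·v_2 = (3, 3, 4).

v_3 = (3, 3, 4)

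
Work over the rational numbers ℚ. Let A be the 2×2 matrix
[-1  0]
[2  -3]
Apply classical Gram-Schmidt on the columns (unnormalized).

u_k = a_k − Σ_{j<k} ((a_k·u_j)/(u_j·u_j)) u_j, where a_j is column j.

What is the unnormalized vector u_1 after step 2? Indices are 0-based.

Step 1: u_0 = a_0 = (-1, 2).
Step 2: u_1 = a_1 − (-6/5)·u_0 = (-6/5, -3/5).

u_1 = (-6/5, -3/5)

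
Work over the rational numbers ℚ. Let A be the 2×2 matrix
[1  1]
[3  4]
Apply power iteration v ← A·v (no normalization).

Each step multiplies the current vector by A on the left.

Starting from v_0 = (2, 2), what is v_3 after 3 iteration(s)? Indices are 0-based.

v_0 = (2, 2).
v_1 = A·v_0 = (4, 14).
v_2 = A·v_1 = (18, 68).
v_3 = A·v_2 = (86, 326).

v_3 = (86, 326)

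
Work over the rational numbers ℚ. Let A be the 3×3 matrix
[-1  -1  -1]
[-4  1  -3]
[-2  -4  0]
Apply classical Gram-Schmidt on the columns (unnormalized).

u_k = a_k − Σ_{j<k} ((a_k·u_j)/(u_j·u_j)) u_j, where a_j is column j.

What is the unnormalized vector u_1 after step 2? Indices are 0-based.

Step 1: u_0 = a_0 = (-1, -4, -2).
Step 2: u_1 = a_1 − (5/21)·u_0 = (-16/21, 41/21, -74/21).

u_1 = (-16/21, 41/21, -74/21)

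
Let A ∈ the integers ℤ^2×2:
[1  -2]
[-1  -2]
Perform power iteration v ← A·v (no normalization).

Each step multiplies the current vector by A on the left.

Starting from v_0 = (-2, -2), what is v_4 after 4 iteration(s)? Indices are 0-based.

v_4 = (-58, -94)

v_0 = (-2, -2).
v_1 = A·v_0 = (2, 6).
v_2 = A·v_1 = (-10, -14).
v_3 = A·v_2 = (18, 38).
v_4 = A·v_3 = (-58, -94).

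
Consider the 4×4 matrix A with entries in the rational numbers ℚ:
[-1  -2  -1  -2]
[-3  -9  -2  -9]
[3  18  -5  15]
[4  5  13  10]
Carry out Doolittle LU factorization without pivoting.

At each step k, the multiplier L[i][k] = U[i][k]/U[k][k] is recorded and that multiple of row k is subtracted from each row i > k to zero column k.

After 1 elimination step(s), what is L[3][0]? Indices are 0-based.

L[3][0] = -4

[col 0] pivot -1
  R1 -= 3*R0 → (0, -3, 1, -3)  (L[1][0] := 3)
  R2 -= -3*R0 → (0, 12, -8, 9)  (L[2][0] := -3)
  R3 -= -4*R0 → (0, -3, 9, 2)  (L[3][0] := -4)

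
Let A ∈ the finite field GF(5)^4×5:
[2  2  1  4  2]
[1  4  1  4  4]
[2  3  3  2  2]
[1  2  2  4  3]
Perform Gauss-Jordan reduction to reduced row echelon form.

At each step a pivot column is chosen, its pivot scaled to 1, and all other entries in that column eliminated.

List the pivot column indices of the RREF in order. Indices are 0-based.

pivot(0,0)=2: scale R0 → (1, 1, 3, 2, 1)
  clear (1,0): R1 −= (1)R0 → (0, 3, 3, 2, 3)
  clear (2,0): R2 −= (2)R0 → (0, 1, 2, 3, 0)
  clear (3,0): R3 −= (1)R0 → (0, 1, 4, 2, 2)
pivot(1,1)=3: scale R1 → (0, 1, 1, 4, 1)
  clear (0,1): R0 −= (1)R1 → (1, 0, 2, 3, 0)
  clear (2,1): R2 −= (1)R1 → (0, 0, 1, 4, 4)
  clear (3,1): R3 −= (1)R1 → (0, 0, 3, 3, 1)
pivot(2,2)=1: scale R2 → (0, 0, 1, 4, 4)
  clear (0,2): R0 −= (2)R2 → (1, 0, 0, 0, 2)
  clear (1,2): R1 −= (1)R2 → (0, 1, 0, 0, 2)
  clear (3,2): R3 −= (3)R2 → (0, 0, 0, 1, 4)
pivot(3,3)=1: scale R3 → (0, 0, 0, 1, 4)
  clear (2,3): R2 −= (4)R3 → (0, 0, 1, 0, 3)

pivot columns: 0, 1, 2, 3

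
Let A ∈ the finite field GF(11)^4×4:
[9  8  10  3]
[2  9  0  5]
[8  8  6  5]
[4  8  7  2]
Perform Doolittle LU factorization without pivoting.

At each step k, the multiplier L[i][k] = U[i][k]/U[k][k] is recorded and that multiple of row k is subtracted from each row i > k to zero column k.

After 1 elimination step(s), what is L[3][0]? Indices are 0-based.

[col 0] pivot 9
  R1 -= 10*R0 → (0, 6, 10, 8)  (L[1][0] := 10)
  R2 -= 7*R0 → (0, 7, 2, 6)  (L[2][0] := 7)
  R3 -= 9*R0 → (0, 2, 5, 8)  (L[3][0] := 9)

L[3][0] = 9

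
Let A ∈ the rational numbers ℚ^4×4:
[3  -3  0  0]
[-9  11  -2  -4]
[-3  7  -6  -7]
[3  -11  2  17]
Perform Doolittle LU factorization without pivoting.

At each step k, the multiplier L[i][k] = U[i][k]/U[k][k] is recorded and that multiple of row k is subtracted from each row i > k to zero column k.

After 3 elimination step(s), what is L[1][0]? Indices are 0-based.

Step 1: pivot at (0,0) is 3.
  row1 ← row1 − (-3)·row0  ⇒  L[1][0]=-3, U row1=(0, 2, -2, -4)
  row2 ← row2 − (-1)·row0  ⇒  L[2][0]=-1, U row2=(0, 4, -6, -7)
  row3 ← row3 − (1)·row0  ⇒  L[3][0]=1, U row3=(0, -8, 2, 17)
Step 2: pivot at (1,1) is 2.
  row2 ← row2 − (2)·row1  ⇒  L[2][1]=2, U row2=(0, 0, -2, 1)
  row3 ← row3 − (-4)·row1  ⇒  L[3][1]=-4, U row3=(0, 0, -6, 1)
Step 3: pivot at (2,2) is -2.
  row3 ← row3 − (3)·row2  ⇒  L[3][2]=3, U row3=(0, 0, 0, -2)

L[1][0] = -3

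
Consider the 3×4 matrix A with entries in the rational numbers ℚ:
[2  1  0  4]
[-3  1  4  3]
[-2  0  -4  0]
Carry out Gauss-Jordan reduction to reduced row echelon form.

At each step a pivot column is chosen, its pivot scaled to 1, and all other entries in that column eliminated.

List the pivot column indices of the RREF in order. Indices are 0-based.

step 1: normalize row 0 (÷2) = (1, 1/2, 0, 2)
  row 1: subtract -3×row0 = (0, 5/2, 4, 9)
  row 2: subtract -2×row0 = (0, 1, -4, 4)
step 2: normalize row 1 (÷5/2) = (0, 1, 8/5, 18/5)
  row 0: subtract 1/2×row1 = (1, 0, -4/5, 1/5)
  row 2: subtract 1×row1 = (0, 0, -28/5, 2/5)
step 3: normalize row 2 (÷-28/5) = (0, 0, 1, -1/14)
  row 0: subtract -4/5×row2 = (1, 0, 0, 1/7)
  row 1: subtract 8/5×row2 = (0, 1, 0, 26/7)

pivot columns: 0, 1, 2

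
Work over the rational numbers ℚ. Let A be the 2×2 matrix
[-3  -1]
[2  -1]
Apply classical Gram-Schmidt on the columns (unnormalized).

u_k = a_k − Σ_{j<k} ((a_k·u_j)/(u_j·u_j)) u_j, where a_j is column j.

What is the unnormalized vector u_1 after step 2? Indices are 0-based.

Step 1: u_0 = a_0 = (-3, 2).
Step 2: u_1 = a_1 − (1/13)·u_0 = (-10/13, -15/13).

u_1 = (-10/13, -15/13)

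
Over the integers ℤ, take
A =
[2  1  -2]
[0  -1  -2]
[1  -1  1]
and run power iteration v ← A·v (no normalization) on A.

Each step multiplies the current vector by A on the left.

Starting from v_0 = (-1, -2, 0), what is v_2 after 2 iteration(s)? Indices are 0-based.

v_0 = (-1, -2, 0).
v_1 = A·v_0 = (-4, 2, 1).
v_2 = A·v_1 = (-8, -4, -5).

v_2 = (-8, -4, -5)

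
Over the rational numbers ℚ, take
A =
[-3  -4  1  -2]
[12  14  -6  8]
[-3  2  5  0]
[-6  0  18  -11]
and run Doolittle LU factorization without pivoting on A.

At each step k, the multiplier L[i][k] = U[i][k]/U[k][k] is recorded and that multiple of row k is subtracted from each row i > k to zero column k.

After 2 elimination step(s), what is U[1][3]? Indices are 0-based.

U[1][3] = 0

[col 0] pivot -3
  R1 -= -4*R0 → (0, -2, -2, 0)  (L[1][0] := -4)
  R2 -= 1*R0 → (0, 6, 4, 2)  (L[2][0] := 1)
  R3 -= 2*R0 → (0, 8, 16, -7)  (L[3][0] := 2)
[col 1] pivot -2
  R2 -= -3*R1 → (0, 0, -2, 2)  (L[2][1] := -3)
  R3 -= -4*R1 → (0, 0, 8, -7)  (L[3][1] := -4)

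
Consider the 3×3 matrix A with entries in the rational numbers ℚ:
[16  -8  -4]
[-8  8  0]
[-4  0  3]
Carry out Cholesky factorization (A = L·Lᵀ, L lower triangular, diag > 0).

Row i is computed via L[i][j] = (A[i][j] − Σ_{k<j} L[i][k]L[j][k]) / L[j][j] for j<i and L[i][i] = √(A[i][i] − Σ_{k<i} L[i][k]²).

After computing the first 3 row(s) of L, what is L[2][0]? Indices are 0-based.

L[2][0] = -1

Step 1: L[0][0] = √(16) = 4.
  L[1][0] = (-8) / L[0][0] = -2.
Step 2: L[1][1] = √(4) = 2.
  L[2][0] = (-4) / L[0][0] = -1.
  L[2][1] = (-2) / L[1][1] = -1.
Step 3: L[2][2] = √(1) = 1.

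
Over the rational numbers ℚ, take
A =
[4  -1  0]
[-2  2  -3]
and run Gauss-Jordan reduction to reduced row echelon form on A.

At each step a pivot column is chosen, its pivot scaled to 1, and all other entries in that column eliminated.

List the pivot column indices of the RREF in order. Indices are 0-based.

pivot columns: 0, 1

step 1: normalize row 0 (÷4) = (1, -1/4, 0)
  row 1: subtract -2×row0 = (0, 3/2, -3)
step 2: normalize row 1 (÷3/2) = (0, 1, -2)
  row 0: subtract -1/4×row1 = (1, 0, -1/2)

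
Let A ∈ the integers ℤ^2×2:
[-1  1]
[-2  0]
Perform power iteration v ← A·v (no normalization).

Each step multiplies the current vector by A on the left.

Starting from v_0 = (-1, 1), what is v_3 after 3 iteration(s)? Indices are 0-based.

v_0 = (-1, 1).
v_1 = A·v_0 = (2, 2).
v_2 = A·v_1 = (0, -4).
v_3 = A·v_2 = (-4, 0).

v_3 = (-4, 0)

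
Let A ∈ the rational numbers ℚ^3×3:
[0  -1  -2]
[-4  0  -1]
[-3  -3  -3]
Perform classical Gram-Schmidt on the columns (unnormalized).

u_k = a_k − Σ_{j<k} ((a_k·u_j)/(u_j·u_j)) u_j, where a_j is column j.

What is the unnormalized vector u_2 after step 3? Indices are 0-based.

Step 1: u_0 = a_0 = (0, -4, -3).
Step 2: u_1 = a_1 − (9/25)·u_0 = (-1, 36/25, -48/25).
Step 3: u_2 = a_2 − (13/25)·u_0 − (158/169)·u_1 = (-180/169, -45/169, 60/169).

u_2 = (-180/169, -45/169, 60/169)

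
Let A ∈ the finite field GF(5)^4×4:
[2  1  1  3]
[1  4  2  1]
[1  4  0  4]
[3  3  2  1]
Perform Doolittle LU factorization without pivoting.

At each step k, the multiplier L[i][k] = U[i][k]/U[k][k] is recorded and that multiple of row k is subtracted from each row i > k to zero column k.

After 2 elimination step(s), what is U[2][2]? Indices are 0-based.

U[2][2] = 3

k=0: U[0][0]=2
  eliminate (1,0): mult=3, new row 1: (0, 1, 4, 2); set L[1][0]=3
  eliminate (2,0): mult=3, new row 2: (0, 1, 2, 0); set L[2][0]=3
  eliminate (3,0): mult=4, new row 3: (0, 4, 3, 4); set L[3][0]=4
k=1: U[1][1]=1
  eliminate (2,1): mult=1, new row 2: (0, 0, 3, 3); set L[2][1]=1
  eliminate (3,1): mult=4, new row 3: (0, 0, 2, 1); set L[3][1]=4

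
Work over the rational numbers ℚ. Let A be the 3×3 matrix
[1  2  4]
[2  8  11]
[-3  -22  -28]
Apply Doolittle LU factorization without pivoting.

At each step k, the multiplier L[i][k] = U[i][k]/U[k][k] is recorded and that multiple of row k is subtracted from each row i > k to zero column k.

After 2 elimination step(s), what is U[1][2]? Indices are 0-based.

U[1][2] = 3

k=0: U[0][0]=1
  eliminate (1,0): mult=2, new row 1: (0, 4, 3); set L[1][0]=2
  eliminate (2,0): mult=-3, new row 2: (0, -16, -16); set L[2][0]=-3
k=1: U[1][1]=4
  eliminate (2,1): mult=-4, new row 2: (0, 0, -4); set L[2][1]=-4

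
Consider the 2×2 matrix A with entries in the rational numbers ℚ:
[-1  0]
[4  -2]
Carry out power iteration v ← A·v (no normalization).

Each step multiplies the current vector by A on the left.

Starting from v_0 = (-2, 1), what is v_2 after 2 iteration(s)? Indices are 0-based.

v_0 = (-2, 1).
v_1 = A·v_0 = (2, -10).
v_2 = A·v_1 = (-2, 28).

v_2 = (-2, 28)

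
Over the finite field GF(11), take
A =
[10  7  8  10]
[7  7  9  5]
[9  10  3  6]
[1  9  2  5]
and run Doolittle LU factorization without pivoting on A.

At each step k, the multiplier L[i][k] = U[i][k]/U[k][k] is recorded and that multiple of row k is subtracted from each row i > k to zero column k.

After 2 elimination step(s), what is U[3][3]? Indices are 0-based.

U[3][3] = 3

[col 0] pivot 10
  R1 -= 4*R0 → (0, 1, 10, 9)  (L[1][0] := 4)
  R2 -= 2*R0 → (0, 7, 9, 8)  (L[2][0] := 2)
  R3 -= 10*R0 → (0, 5, 10, 4)  (L[3][0] := 10)
[col 1] pivot 1
  R2 -= 7*R1 → (0, 0, 5, 0)  (L[2][1] := 7)
  R3 -= 5*R1 → (0, 0, 4, 3)  (L[3][1] := 5)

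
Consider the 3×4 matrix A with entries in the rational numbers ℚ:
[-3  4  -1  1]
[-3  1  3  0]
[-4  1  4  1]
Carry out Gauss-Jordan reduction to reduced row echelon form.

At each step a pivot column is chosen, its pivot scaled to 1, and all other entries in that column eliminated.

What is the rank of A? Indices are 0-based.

rank = 3

step 1: normalize row 0 (÷-3) = (1, -4/3, 1/3, -1/3)
  row 1: subtract -3×row0 = (0, -3, 4, -1)
  row 2: subtract -4×row0 = (0, -13/3, 16/3, -1/3)
step 2: normalize row 1 (÷-3) = (0, 1, -4/3, 1/3)
  row 0: subtract -4/3×row1 = (1, 0, -13/9, 1/9)
  row 2: subtract -13/3×row1 = (0, 0, -4/9, 10/9)
step 3: normalize row 2 (÷-4/9) = (0, 0, 1, -5/2)
  row 0: subtract -13/9×row2 = (1, 0, 0, -7/2)
  row 1: subtract -4/3×row2 = (0, 1, 0, -3)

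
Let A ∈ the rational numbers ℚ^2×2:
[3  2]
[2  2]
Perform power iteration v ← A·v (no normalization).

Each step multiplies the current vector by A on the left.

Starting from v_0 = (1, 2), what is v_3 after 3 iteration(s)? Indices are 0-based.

v_3 = (151, 118)

v_0 = (1, 2).
v_1 = A·v_0 = (7, 6).
v_2 = A·v_1 = (33, 26).
v_3 = A·v_2 = (151, 118).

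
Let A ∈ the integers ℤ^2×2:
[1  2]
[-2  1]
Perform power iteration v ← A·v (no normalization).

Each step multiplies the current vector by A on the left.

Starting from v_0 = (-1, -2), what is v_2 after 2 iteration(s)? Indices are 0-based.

v_0 = (-1, -2).
v_1 = A·v_0 = (-5, 0).
v_2 = A·v_1 = (-5, 10).

v_2 = (-5, 10)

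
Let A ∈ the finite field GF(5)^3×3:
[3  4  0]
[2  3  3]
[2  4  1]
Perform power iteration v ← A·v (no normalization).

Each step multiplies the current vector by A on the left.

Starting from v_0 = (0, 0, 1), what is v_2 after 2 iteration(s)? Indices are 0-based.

v_2 = (2, 2, 3)

v_0 = (0, 0, 1).
v_1 = A·v_0 = (0, 3, 1).
v_2 = A·v_1 = (2, 2, 3).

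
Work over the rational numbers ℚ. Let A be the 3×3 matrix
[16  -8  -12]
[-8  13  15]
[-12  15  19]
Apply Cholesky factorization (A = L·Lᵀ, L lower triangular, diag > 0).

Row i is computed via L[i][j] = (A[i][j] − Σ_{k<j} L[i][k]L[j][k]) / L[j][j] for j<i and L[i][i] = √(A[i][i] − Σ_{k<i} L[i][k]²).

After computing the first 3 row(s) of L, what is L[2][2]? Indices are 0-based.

L[2][2] = 1

Step 1: L[0][0] = √(16) = 4.
  L[1][0] = (-8) / L[0][0] = -2.
Step 2: L[1][1] = √(9) = 3.
  L[2][0] = (-12) / L[0][0] = -3.
  L[2][1] = (9) / L[1][1] = 3.
Step 3: L[2][2] = √(1) = 1.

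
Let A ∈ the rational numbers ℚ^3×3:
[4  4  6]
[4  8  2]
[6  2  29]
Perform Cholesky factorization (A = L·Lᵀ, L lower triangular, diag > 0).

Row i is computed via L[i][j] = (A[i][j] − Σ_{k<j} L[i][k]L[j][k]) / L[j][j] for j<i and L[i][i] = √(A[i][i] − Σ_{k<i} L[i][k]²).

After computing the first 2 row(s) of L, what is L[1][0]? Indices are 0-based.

Step 1: L[0][0] = √(4) = 2.
  L[1][0] = (4) / L[0][0] = 2.
Step 2: L[1][1] = √(4) = 2.

L[1][0] = 2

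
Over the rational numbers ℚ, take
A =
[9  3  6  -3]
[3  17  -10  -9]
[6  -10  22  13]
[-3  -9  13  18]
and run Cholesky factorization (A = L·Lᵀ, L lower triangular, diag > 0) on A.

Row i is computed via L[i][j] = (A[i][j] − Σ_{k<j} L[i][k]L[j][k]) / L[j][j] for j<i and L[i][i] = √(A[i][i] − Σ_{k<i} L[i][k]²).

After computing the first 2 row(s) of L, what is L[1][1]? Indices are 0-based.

L[1][1] = 4

Step 1: L[0][0] = √(9) = 3.
  L[1][0] = (3) / L[0][0] = 1.
Step 2: L[1][1] = √(16) = 4.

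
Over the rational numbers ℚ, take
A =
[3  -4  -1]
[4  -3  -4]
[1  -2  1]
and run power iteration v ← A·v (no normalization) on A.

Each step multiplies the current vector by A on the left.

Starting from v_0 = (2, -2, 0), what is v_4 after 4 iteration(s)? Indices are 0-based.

v_4 = (44, 38, 16)

v_0 = (2, -2, 0).
v_1 = A·v_0 = (14, 14, 6).
v_2 = A·v_1 = (-20, -10, -8).
v_3 = A·v_2 = (-12, -18, -8).
v_4 = A·v_3 = (44, 38, 16).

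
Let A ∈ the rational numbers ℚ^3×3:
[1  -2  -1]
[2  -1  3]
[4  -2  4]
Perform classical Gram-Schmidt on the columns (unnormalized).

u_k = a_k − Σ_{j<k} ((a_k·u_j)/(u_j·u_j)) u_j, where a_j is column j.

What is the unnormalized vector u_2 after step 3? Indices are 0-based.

u_2 = (0, 4/5, -2/5)

Step 1: u_0 = a_0 = (1, 2, 4).
Step 2: u_1 = a_1 − (-4/7)·u_0 = (-10/7, 1/7, 2/7).
Step 3: u_2 = a_2 − (1)·u_0 − (7/5)·u_1 = (0, 4/5, -2/5).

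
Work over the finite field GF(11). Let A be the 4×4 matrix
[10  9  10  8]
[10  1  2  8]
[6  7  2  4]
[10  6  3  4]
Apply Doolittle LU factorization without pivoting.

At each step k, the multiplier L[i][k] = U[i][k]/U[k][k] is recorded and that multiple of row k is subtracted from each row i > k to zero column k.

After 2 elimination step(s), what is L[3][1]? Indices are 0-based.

L[3][1] = 10

k=0: U[0][0]=10
  eliminate (1,0): mult=1, new row 1: (0, 3, 3, 0); set L[1][0]=1
  eliminate (2,0): mult=5, new row 2: (0, 6, 7, 8); set L[2][0]=5
  eliminate (3,0): mult=1, new row 3: (0, 8, 4, 7); set L[3][0]=1
k=1: U[1][1]=3
  eliminate (2,1): mult=2, new row 2: (0, 0, 1, 8); set L[2][1]=2
  eliminate (3,1): mult=10, new row 3: (0, 0, 7, 7); set L[3][1]=10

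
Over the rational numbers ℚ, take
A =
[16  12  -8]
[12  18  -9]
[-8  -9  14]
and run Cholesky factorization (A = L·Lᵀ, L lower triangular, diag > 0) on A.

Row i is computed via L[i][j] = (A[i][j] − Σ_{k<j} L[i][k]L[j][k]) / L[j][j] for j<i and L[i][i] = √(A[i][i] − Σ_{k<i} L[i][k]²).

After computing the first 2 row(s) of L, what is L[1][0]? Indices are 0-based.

Step 1: L[0][0] = √(16) = 4.
  L[1][0] = (12) / L[0][0] = 3.
Step 2: L[1][1] = √(9) = 3.

L[1][0] = 3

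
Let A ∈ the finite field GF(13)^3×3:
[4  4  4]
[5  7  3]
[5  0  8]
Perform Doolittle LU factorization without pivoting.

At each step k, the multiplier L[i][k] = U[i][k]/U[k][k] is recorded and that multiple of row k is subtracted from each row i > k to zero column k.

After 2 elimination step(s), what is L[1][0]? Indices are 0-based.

[col 0] pivot 4
  R1 -= 11*R0 → (0, 2, 11)  (L[1][0] := 11)
  R2 -= 11*R0 → (0, 8, 3)  (L[2][0] := 11)
[col 1] pivot 2
  R2 -= 4*R1 → (0, 0, 11)  (L[2][1] := 4)

L[1][0] = 11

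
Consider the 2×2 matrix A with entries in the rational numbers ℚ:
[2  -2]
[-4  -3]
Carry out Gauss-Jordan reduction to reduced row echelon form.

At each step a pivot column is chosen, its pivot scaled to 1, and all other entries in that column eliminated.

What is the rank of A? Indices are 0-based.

[1] R0 /= 2  ⇒  (1, -1)
     R1 -= -4·R0  ⇒  (0, -7)
[2] R1 /= -7  ⇒  (0, 1)
     R0 -= -1·R1  ⇒  (1, 0)

rank = 2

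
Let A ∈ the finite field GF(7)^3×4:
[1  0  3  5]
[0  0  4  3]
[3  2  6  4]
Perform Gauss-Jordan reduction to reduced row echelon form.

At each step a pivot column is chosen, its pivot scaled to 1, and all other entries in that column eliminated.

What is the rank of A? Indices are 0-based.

rank = 3

step 1: normalize row 0 (÷1) = (1, 0, 3, 5)
  row 2: subtract 3×row0 = (0, 2, 4, 3)
step 2: exchange rows 1,2
step 2: normalize row 1 (÷2) = (0, 1, 2, 5)
step 3: normalize row 2 (÷4) = (0, 0, 1, 6)
  row 0: subtract 3×row2 = (1, 0, 0, 1)
  row 1: subtract 2×row2 = (0, 1, 0, 0)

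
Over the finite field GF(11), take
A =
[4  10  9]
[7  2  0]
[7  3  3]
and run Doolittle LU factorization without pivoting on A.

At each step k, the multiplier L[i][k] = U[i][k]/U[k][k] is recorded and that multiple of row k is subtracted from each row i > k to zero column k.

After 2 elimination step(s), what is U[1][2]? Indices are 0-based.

Step 1: pivot at (0,0) is 4.
  row1 ← row1 − (10)·row0  ⇒  L[1][0]=10, U row1=(0, 1, 9)
  row2 ← row2 − (10)·row0  ⇒  L[2][0]=10, U row2=(0, 2, 1)
Step 2: pivot at (1,1) is 1.
  row2 ← row2 − (2)·row1  ⇒  L[2][1]=2, U row2=(0, 0, 5)

U[1][2] = 9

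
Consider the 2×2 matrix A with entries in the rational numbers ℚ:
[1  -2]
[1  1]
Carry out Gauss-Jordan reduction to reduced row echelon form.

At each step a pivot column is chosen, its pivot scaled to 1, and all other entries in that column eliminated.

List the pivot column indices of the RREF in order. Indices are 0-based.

pivot columns: 0, 1

[1] R0 /= 1  ⇒  (1, -2)
     R1 -= 1·R0  ⇒  (0, 3)
[2] R1 /= 3  ⇒  (0, 1)
     R0 -= -2·R1  ⇒  (1, 0)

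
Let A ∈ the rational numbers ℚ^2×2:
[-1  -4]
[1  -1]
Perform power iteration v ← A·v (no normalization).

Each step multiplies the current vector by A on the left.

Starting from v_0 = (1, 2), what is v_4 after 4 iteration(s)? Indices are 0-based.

v_4 = (-103, -2)

v_0 = (1, 2).
v_1 = A·v_0 = (-9, -1).
v_2 = A·v_1 = (13, -8).
v_3 = A·v_2 = (19, 21).
v_4 = A·v_3 = (-103, -2).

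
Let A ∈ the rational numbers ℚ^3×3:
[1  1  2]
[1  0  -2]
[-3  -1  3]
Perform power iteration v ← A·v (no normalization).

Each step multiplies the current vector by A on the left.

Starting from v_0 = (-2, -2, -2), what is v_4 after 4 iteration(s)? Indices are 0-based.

v_4 = (188, -162, 238)

v_0 = (-2, -2, -2).
v_1 = A·v_0 = (-8, 2, 2).
v_2 = A·v_1 = (-2, -12, 28).
v_3 = A·v_2 = (42, -58, 102).
v_4 = A·v_3 = (188, -162, 238).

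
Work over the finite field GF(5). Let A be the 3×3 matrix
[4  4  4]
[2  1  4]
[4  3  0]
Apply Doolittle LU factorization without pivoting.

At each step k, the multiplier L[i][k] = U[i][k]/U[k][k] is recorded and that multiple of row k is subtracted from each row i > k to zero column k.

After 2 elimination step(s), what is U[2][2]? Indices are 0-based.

U[2][2] = 4

[col 0] pivot 4
  R1 -= 3*R0 → (0, 4, 2)  (L[1][0] := 3)
  R2 -= 1*R0 → (0, 4, 1)  (L[2][0] := 1)
[col 1] pivot 4
  R2 -= 1*R1 → (0, 0, 4)  (L[2][1] := 1)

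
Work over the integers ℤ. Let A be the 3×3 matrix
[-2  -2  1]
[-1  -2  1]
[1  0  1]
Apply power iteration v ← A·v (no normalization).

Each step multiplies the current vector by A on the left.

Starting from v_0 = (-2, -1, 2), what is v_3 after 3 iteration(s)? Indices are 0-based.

v_0 = (-2, -1, 2).
v_1 = A·v_0 = (8, 6, 0).
v_2 = A·v_1 = (-28, -20, 8).
v_3 = A·v_2 = (104, 76, -20).

v_3 = (104, 76, -20)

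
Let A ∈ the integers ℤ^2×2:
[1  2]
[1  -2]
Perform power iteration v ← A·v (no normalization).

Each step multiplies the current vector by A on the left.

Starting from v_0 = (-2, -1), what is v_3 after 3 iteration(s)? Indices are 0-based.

v_0 = (-2, -1).
v_1 = A·v_0 = (-4, 0).
v_2 = A·v_1 = (-4, -4).
v_3 = A·v_2 = (-12, 4).

v_3 = (-12, 4)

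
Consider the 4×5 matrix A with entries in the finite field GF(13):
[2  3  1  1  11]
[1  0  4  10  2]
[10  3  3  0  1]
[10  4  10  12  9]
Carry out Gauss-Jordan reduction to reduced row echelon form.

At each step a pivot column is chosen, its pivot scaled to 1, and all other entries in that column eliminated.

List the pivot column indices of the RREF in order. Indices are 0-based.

[1] R0 /= 2  ⇒  (1, 8, 7, 7, 12)
     R1 -= 1·R0  ⇒  (0, 5, 10, 3, 3)
     R2 -= 10·R0  ⇒  (0, 1, 11, 8, 11)
     R3 -= 10·R0  ⇒  (0, 2, 5, 7, 6)
[2] R1 /= 5  ⇒  (0, 1, 2, 11, 11)
     R0 -= 8·R1  ⇒  (1, 0, 4, 10, 2)
     R2 -= 1·R1  ⇒  (0, 0, 9, 10, 0)
     R3 -= 2·R1  ⇒  (0, 0, 1, 11, 10)
[3] R2 /= 9  ⇒  (0, 0, 1, 4, 0)
     R0 -= 4·R2  ⇒  (1, 0, 0, 7, 2)
     R1 -= 2·R2  ⇒  (0, 1, 0, 3, 11)
     R3 -= 1·R2  ⇒  (0, 0, 0, 7, 10)
[4] R3 /= 7  ⇒  (0, 0, 0, 1, 7)
     R0 -= 7·R3  ⇒  (1, 0, 0, 0, 5)
     R1 -= 3·R3  ⇒  (0, 1, 0, 0, 3)
     R2 -= 4·R3  ⇒  (0, 0, 1, 0, 11)

pivot columns: 0, 1, 2, 3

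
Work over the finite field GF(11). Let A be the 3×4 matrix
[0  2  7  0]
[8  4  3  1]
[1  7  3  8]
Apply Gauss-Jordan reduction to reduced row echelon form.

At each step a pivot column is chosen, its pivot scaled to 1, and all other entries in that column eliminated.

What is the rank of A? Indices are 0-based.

rank = 3

step 1: exchange rows 0,1
step 1: normalize row 0 (÷8) = (1, 6, 10, 7)
  row 2: subtract 1×row0 = (0, 1, 4, 1)
step 2: normalize row 1 (÷2) = (0, 1, 9, 0)
  row 0: subtract 6×row1 = (1, 0, 0, 7)
  row 2: subtract 1×row1 = (0, 0, 6, 1)
step 3: normalize row 2 (÷6) = (0, 0, 1, 2)
  row 1: subtract 9×row2 = (0, 1, 0, 4)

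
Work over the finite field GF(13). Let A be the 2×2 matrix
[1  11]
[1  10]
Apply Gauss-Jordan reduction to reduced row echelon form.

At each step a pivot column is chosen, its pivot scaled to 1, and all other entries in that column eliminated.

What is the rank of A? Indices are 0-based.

[1] R0 /= 1  ⇒  (1, 11)
     R1 -= 1·R0  ⇒  (0, 12)
[2] R1 /= 12  ⇒  (0, 1)
     R0 -= 11·R1  ⇒  (1, 0)

rank = 2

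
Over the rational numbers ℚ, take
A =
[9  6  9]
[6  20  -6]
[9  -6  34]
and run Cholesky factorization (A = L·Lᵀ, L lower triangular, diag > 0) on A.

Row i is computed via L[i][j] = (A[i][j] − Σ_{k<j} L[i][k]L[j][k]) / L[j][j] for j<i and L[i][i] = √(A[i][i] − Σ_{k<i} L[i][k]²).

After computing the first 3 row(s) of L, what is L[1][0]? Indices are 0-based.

L[1][0] = 2

Step 1: L[0][0] = √(9) = 3.
  L[1][0] = (6) / L[0][0] = 2.
Step 2: L[1][1] = √(16) = 4.
  L[2][0] = (9) / L[0][0] = 3.
  L[2][1] = (-12) / L[1][1] = -3.
Step 3: L[2][2] = √(16) = 4.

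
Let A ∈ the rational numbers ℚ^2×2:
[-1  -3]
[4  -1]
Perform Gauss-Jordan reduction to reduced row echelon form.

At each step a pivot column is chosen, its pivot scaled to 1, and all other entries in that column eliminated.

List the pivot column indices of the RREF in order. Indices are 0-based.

step 1: normalize row 0 (÷-1) = (1, 3)
  row 1: subtract 4×row0 = (0, -13)
step 2: normalize row 1 (÷-13) = (0, 1)
  row 0: subtract 3×row1 = (1, 0)

pivot columns: 0, 1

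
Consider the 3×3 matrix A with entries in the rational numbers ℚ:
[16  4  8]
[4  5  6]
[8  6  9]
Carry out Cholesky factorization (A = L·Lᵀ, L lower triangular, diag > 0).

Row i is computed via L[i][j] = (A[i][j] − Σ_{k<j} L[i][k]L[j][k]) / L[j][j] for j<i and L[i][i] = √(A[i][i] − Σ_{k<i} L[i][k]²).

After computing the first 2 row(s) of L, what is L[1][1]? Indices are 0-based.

L[1][1] = 2

Step 1: L[0][0] = √(16) = 4.
  L[1][0] = (4) / L[0][0] = 1.
Step 2: L[1][1] = √(4) = 2.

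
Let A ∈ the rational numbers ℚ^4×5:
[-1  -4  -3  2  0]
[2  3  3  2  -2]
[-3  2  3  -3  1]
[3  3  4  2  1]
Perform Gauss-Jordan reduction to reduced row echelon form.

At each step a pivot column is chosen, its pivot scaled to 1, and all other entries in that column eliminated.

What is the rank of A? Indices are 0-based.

rank = 4

[1] R0 /= -1  ⇒  (1, 4, 3, -2, 0)
     R1 -= 2·R0  ⇒  (0, -5, -3, 6, -2)
     R2 -= -3·R0  ⇒  (0, 14, 12, -9, 1)
     R3 -= 3·R0  ⇒  (0, -9, -5, 8, 1)
[2] R1 /= -5  ⇒  (0, 1, 3/5, -6/5, 2/5)
     R0 -= 4·R1  ⇒  (1, 0, 3/5, 14/5, -8/5)
     R2 -= 14·R1  ⇒  (0, 0, 18/5, 39/5, -23/5)
     R3 -= -9·R1  ⇒  (0, 0, 2/5, -14/5, 23/5)
[3] R2 /= 18/5  ⇒  (0, 0, 1, 13/6, -23/18)
     R0 -= 3/5·R2  ⇒  (1, 0, 0, 3/2, -5/6)
     R1 -= 3/5·R2  ⇒  (0, 1, 0, -5/2, 7/6)
     R3 -= 2/5·R2  ⇒  (0, 0, 0, -11/3, 46/9)
[4] R3 /= -11/3  ⇒  (0, 0, 0, 1, -46/33)
     R0 -= 3/2·R3  ⇒  (1, 0, 0, 0, 83/66)
     R1 -= -5/2·R3  ⇒  (0, 1, 0, 0, -51/22)
     R2 -= 13/6·R3  ⇒  (0, 0, 1, 0, 115/66)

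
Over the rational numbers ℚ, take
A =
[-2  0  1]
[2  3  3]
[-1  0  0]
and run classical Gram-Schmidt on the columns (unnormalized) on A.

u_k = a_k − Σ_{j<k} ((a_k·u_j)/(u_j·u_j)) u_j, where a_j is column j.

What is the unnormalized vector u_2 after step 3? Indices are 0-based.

u_2 = (1/5, 0, -2/5)

Step 1: u_0 = a_0 = (-2, 2, -1).
Step 2: u_1 = a_1 − (2/3)·u_0 = (4/3, 5/3, 2/3).
Step 3: u_2 = a_2 − (4/9)·u_0 − (19/15)·u_1 = (1/5, 0, -2/5).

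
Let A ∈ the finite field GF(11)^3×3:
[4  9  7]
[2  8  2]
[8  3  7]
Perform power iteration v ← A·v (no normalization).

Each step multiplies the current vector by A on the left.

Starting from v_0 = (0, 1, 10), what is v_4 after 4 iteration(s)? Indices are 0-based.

v_0 = (0, 1, 10).
v_1 = A·v_0 = (2, 6, 7).
v_2 = A·v_1 = (1, 0, 6).
v_3 = A·v_2 = (2, 3, 6).
v_4 = A·v_3 = (0, 7, 1).

v_4 = (0, 7, 1)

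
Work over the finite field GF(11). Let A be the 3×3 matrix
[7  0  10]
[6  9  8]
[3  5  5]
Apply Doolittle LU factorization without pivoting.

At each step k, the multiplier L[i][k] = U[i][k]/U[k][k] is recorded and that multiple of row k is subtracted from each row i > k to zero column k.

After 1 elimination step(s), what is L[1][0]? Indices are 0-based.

[col 0] pivot 7
  R1 -= 4*R0 → (0, 9, 1)  (L[1][0] := 4)
  R2 -= 2*R0 → (0, 5, 7)  (L[2][0] := 2)

L[1][0] = 4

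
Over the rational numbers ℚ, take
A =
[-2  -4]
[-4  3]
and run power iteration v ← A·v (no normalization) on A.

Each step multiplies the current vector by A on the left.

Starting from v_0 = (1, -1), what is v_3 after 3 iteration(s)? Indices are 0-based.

v_0 = (1, -1).
v_1 = A·v_0 = (2, -7).
v_2 = A·v_1 = (24, -29).
v_3 = A·v_2 = (68, -183).

v_3 = (68, -183)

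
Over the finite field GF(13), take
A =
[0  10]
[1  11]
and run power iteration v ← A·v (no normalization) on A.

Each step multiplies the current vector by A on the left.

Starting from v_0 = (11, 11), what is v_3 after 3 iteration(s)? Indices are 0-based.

v_0 = (11, 11).
v_1 = A·v_0 = (6, 2).
v_2 = A·v_1 = (7, 2).
v_3 = A·v_2 = (7, 3).

v_3 = (7, 3)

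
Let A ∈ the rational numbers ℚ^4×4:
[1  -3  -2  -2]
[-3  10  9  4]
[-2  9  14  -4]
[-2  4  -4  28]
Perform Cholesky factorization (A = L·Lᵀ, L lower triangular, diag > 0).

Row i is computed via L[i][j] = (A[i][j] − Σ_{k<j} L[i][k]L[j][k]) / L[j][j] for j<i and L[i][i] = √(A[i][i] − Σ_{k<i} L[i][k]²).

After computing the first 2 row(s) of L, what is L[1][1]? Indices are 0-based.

Step 1: L[0][0] = √(1) = 1.
  L[1][0] = (-3) / L[0][0] = -3.
Step 2: L[1][1] = √(1) = 1.

L[1][1] = 1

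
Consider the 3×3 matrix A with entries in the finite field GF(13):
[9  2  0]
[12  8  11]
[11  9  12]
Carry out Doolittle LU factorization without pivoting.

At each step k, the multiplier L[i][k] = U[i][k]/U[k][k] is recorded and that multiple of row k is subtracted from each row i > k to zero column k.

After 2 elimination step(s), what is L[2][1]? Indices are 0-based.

L[2][1] = 8

[col 0] pivot 9
  R1 -= 10*R0 → (0, 1, 11)  (L[1][0] := 10)
  R2 -= 7*R0 → (0, 8, 12)  (L[2][0] := 7)
[col 1] pivot 1
  R2 -= 8*R1 → (0, 0, 2)  (L[2][1] := 8)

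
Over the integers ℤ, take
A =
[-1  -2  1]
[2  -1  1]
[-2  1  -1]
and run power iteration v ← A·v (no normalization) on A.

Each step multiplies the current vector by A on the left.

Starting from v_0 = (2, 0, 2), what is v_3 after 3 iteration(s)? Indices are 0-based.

v_3 = (54, -12, 12)

v_0 = (2, 0, 2).
v_1 = A·v_0 = (0, 6, -6).
v_2 = A·v_1 = (-18, -12, 12).
v_3 = A·v_2 = (54, -12, 12).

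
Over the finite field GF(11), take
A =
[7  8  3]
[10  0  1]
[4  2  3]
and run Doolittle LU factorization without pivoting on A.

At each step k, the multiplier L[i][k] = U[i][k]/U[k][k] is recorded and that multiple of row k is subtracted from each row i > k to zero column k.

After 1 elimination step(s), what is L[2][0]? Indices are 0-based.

L[2][0] = 10

k=0: U[0][0]=7
  eliminate (1,0): mult=3, new row 1: (0, 9, 3); set L[1][0]=3
  eliminate (2,0): mult=10, new row 2: (0, 10, 6); set L[2][0]=10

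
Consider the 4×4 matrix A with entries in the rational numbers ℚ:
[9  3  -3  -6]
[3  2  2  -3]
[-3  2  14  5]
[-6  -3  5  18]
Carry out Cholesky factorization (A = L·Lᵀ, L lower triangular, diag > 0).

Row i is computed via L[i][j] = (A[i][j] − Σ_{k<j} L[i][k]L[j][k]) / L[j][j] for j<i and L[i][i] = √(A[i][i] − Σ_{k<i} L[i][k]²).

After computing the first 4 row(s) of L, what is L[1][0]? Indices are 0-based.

Step 1: L[0][0] = √(9) = 3.
  L[1][0] = (3) / L[0][0] = 1.
Step 2: L[1][1] = √(1) = 1.
  L[2][0] = (-3) / L[0][0] = -1.
  L[2][1] = (3) / L[1][1] = 3.
Step 3: L[2][2] = √(4) = 2.
  L[3][0] = (-6) / L[0][0] = -2.
  L[3][1] = (-1) / L[1][1] = -1.
  L[3][2] = (6) / L[2][2] = 3.
Step 4: L[3][3] = √(4) = 2.

L[1][0] = 1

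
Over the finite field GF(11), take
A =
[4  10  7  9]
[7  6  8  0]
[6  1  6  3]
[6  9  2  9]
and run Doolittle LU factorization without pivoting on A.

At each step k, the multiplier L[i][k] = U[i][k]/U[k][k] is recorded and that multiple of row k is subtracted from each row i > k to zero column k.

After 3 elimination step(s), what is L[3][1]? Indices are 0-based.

[col 0] pivot 4
  R1 -= 10*R0 → (0, 5, 4, 9)  (L[1][0] := 10)
  R2 -= 7*R0 → (0, 8, 1, 6)  (L[2][0] := 7)
  R3 -= 7*R0 → (0, 5, 8, 1)  (L[3][0] := 7)
[col 1] pivot 5
  R2 -= 6*R1 → (0, 0, 10, 7)  (L[2][1] := 6)
  R3 -= 1*R1 → (0, 0, 4, 3)  (L[3][1] := 1)
[col 2] pivot 10
  R3 -= 7*R2 → (0, 0, 0, 9)  (L[3][2] := 7)

L[3][1] = 1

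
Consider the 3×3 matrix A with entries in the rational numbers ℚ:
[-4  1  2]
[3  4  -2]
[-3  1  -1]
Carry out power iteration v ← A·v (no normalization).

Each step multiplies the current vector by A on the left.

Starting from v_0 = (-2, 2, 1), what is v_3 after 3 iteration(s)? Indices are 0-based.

v_0 = (-2, 2, 1).
v_1 = A·v_0 = (12, 0, 7).
v_2 = A·v_1 = (-34, 22, -43).
v_3 = A·v_2 = (72, 72, 167).

v_3 = (72, 72, 167)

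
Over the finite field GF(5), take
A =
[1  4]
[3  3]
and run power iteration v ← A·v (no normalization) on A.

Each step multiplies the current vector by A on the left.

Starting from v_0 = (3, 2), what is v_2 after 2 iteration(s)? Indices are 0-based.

v_2 = (1, 3)

v_0 = (3, 2).
v_1 = A·v_0 = (1, 0).
v_2 = A·v_1 = (1, 3).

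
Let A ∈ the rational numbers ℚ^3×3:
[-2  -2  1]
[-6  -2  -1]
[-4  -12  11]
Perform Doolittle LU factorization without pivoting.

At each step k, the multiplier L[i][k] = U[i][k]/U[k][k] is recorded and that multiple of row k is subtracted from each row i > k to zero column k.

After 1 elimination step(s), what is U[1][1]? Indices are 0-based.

U[1][1] = 4

[col 0] pivot -2
  R1 -= 3*R0 → (0, 4, -4)  (L[1][0] := 3)
  R2 -= 2*R0 → (0, -8, 9)  (L[2][0] := 2)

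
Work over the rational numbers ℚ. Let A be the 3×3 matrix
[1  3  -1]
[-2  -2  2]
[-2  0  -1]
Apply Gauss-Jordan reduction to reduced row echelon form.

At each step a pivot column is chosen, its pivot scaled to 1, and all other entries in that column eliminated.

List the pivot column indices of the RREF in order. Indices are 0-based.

step 1: normalize row 0 (÷1) = (1, 3, -1)
  row 1: subtract -2×row0 = (0, 4, 0)
  row 2: subtract -2×row0 = (0, 6, -3)
step 2: normalize row 1 (÷4) = (0, 1, 0)
  row 0: subtract 3×row1 = (1, 0, -1)
  row 2: subtract 6×row1 = (0, 0, -3)
step 3: normalize row 2 (÷-3) = (0, 0, 1)
  row 0: subtract -1×row2 = (1, 0, 0)

pivot columns: 0, 1, 2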